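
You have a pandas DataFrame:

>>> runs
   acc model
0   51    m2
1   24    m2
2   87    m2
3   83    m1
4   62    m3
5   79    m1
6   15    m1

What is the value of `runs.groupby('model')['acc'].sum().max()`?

group by model, sum of acc:
model
m1    177
m2    162
m3     62
Name: acc, dtype: int64

177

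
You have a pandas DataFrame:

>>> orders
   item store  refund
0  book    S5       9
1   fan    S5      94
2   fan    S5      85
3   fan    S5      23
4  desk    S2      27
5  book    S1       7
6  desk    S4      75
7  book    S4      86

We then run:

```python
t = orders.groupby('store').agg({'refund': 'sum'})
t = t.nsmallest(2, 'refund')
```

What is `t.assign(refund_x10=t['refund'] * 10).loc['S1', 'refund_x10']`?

70

group by store, sum of refund:
       refund
store        
S1          7
S2         27
S4        161
S5        211
take 2 rows with smallest refund:
       refund
store        
S1          7
S2         27
add column refund_x10 = t['refund'] * 10:
       refund  refund_x10
store                    
S1          7          70
S2         27         270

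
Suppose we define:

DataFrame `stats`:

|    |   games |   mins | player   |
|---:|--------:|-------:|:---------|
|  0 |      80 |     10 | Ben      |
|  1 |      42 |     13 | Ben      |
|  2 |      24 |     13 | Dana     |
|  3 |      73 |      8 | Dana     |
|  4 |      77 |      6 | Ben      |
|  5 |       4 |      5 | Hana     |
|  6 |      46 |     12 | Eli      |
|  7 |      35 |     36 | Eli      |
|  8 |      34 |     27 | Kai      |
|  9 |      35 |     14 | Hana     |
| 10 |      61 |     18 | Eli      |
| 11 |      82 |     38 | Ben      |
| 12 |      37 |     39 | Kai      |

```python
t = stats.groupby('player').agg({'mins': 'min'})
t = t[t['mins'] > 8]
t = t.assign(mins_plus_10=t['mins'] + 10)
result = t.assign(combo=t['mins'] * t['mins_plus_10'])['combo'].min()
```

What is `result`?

264

group by player, min of mins:
        mins
player      
Ben        6
Dana       8
Eli       12
Hana       5
Kai       27
filter rows where mins > 8:
        mins
player      
Eli       12
Kai       27
add column mins_plus_10 = t['mins'] + 10:
        mins  mins_plus_10
player                    
Eli       12            22
Kai       27            37
add column combo = t['mins'] * t['mins_plus_10']:
        mins  mins_plus_10  combo
player                           
Eli       12            22    264
Kai       27            37    999
Then the min of column 'combo': 264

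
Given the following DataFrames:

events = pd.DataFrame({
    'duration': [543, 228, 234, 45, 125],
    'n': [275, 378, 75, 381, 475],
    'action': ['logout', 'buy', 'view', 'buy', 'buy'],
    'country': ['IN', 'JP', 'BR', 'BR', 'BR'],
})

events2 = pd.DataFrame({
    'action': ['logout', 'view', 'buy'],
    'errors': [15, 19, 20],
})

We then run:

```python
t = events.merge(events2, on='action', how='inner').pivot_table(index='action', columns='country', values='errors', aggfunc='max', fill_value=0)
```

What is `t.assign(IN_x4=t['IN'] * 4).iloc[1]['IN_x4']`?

merge on 'action' (how='inner') → 5 rows:
   duration    n  action country  errors
0       543  275  logout      IN      15
1       228  378     buy      JP      20
2       234   75    view      BR      19
3        45  381     buy      BR      20
4       125  475     buy      BR      20
pivot: rows=action, cols=country, max(errors):
country  BR  IN  JP
action             
buy      20   0  20
logout    0  15   0
view     19   0   0
add column IN_x4 = t['IN'] * 4:
country  BR  IN  JP  IN_x4
action                    
buy      20   0  20      0
logout    0  15   0     60
view     19   0   0      0

60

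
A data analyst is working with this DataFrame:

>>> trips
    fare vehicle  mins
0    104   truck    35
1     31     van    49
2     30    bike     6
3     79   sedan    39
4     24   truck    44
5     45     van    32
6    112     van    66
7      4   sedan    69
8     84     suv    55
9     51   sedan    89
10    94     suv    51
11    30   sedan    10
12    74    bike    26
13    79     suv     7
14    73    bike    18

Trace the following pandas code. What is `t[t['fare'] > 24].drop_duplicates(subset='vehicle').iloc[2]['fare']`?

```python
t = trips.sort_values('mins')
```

sort by mins:
    fare vehicle  mins
2     30    bike     6
13    79     suv     7
11    30   sedan    10
14    73    bike    18
12    74    bike    26
5     45     van    32
0    104   truck    35
3     79   sedan    39
4     24   truck    44
1     31     van    49
10    94     suv    51
8     84     suv    55
6    112     van    66
7      4   sedan    69
9     51   sedan    89
filter rows where fare > 24:
    fare vehicle  mins
2     30    bike     6
13    79     suv     7
11    30   sedan    10
14    73    bike    18
12    74    bike    26
5     45     van    32
0    104   truck    35
3     79   sedan    39
1     31     van    49
10    94     suv    51
8     84     suv    55
6    112     van    66
9     51   sedan    89
drop duplicate vehicle (keep=first):
    fare vehicle  mins
2     30    bike     6
13    79     suv     7
11    30   sedan    10
5     45     van    32
0    104   truck    35
So iloc[2]['fare'] = 30.

30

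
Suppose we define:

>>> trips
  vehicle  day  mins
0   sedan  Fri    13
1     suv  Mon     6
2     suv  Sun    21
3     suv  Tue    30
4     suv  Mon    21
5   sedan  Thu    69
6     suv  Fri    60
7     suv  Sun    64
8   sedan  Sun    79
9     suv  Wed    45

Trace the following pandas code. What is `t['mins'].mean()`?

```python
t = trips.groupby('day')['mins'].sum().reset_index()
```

68.0

group by day, sum of mins:
day
Fri     73
Mon     27
Sun    164
Thu     69
Tue     30
Wed     45
Name: mins, dtype: int64
reset_index():
   day  mins
0  Fri    73
1  Mon    27
2  Sun   164
3  Thu    69
4  Tue    30
5  Wed    45
Hence 68.0.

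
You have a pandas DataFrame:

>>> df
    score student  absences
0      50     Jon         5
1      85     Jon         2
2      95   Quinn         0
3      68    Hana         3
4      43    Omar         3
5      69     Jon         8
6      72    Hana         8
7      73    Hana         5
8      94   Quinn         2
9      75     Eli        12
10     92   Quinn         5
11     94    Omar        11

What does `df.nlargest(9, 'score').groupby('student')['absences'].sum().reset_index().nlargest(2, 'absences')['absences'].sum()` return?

take 9 rows with largest score:
    score student  absences
2      95   Quinn         0
8      94   Quinn         2
11     94    Omar        11
10     92   Quinn         5
1      85     Jon         2
9      75     Eli        12
7      73    Hana         5
6      72    Hana         8
5      69     Jon         8
group by student, sum of absences:
student
Eli      12
Hana     13
Jon      10
Omar     11
Quinn     7
Name: absences, dtype: int64
reset_index():
  student  absences
0     Eli        12
1    Hana        13
2     Jon        10
3    Omar        11
4   Quinn         7
take 2 rows with largest absences:
  student  absences
1    Hana        13
0     Eli        12

25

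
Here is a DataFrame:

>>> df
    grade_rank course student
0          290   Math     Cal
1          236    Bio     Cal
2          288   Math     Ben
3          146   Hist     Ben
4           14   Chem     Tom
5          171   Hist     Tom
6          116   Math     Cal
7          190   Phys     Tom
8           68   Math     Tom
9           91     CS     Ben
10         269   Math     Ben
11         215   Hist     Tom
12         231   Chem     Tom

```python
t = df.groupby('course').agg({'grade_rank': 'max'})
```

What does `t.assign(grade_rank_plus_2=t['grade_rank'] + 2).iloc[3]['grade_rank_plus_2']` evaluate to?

group by course, max of grade_rank:
        grade_rank
course            
Bio            236
CS              91
Chem           231
Hist           215
Math           290
Phys           190
add column grade_rank_plus_2 = t['grade_rank'] + 2:
        grade_rank  grade_rank_plus_2
course                               
Bio            236                238
CS              91                 93
Chem           231                233
Hist           215                217
Math           290                292
Phys           190                192
The value at position 3, column 'grade_rank_plus_2' is 217.

217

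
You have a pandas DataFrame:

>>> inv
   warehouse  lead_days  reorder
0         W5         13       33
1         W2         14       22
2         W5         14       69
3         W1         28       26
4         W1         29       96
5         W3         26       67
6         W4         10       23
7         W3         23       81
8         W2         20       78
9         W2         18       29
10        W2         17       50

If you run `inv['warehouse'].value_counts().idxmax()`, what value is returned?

value_counts of warehouse:
warehouse
W2    4
W5    2
W1    2
W3    2
W4    1
Name: count, dtype: int64

W2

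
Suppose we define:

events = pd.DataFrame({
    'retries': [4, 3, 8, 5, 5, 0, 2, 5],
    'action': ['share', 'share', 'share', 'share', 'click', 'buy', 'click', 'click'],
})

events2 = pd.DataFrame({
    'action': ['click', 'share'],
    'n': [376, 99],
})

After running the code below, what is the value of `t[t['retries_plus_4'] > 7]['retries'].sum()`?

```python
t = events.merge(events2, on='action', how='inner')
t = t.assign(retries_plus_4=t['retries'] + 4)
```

merge on 'action' (how='inner') → 7 rows:
   retries action    n
0        4  share   99
1        3  share   99
2        8  share   99
3        5  share   99
4        5  click  376
5        2  click  376
6        5  click  376
add column retries_plus_4 = t['retries'] + 4:
   retries action    n  retries_plus_4
0        4  share   99               8
1        3  share   99               7
2        8  share   99              12
3        5  share   99               9
4        5  click  376               9
5        2  click  376               6
6        5  click  376               9
filter rows where retries_plus_4 > 7:
   retries action    n  retries_plus_4
0        4  share   99               8
2        8  share   99              12
3        5  share   99               9
4        5  click  376               9
6        5  click  376               9
Taking the sum of column 'retries' gives 27.

27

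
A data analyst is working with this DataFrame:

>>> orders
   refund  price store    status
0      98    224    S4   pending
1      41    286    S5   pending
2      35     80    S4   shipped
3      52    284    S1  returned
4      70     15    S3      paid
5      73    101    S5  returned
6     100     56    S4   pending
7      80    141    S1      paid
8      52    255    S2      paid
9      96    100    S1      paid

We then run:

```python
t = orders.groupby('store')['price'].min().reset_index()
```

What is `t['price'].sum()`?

527

group by store, min of price:
store
S1    100
S2    255
S3     15
S4     56
S5    101
Name: price, dtype: int64
reset_index():
  store  price
0    S1    100
1    S2    255
2    S3     15
3    S4     56
4    S5    101
Taking the sum of column 'price' gives 527.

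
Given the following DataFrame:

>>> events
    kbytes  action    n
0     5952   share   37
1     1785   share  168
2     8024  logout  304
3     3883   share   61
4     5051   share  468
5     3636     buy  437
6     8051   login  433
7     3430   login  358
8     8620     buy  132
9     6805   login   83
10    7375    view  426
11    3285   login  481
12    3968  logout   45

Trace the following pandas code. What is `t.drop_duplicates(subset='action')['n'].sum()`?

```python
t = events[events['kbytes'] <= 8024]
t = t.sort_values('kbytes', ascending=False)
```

1287

filter rows where kbytes <= 8024:
    kbytes  action    n
0     5952   share   37
1     1785   share  168
2     8024  logout  304
3     3883   share   61
4     5051   share  468
5     3636     buy  437
7     3430   login  358
9     6805   login   83
10    7375    view  426
11    3285   login  481
12    3968  logout   45
sort by kbytes descending:
    kbytes  action    n
2     8024  logout  304
10    7375    view  426
9     6805   login   83
0     5952   share   37
4     5051   share  468
12    3968  logout   45
3     3883   share   61
5     3636     buy  437
7     3430   login  358
11    3285   login  481
1     1785   share  168
drop duplicate action (keep=first):
    kbytes  action    n
2     8024  logout  304
10    7375    view  426
9     6805   login   83
0     5952   share   37
5     3636     buy  437
Taking the sum of column 'n' gives 1287.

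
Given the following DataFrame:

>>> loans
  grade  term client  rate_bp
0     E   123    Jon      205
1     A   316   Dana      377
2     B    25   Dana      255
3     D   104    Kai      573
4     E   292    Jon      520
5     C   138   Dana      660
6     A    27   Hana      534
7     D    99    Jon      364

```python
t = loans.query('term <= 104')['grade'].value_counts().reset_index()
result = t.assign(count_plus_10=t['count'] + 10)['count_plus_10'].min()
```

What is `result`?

11

filter rows where term <= 104:
  grade  term client  rate_bp
2     B    25   Dana      255
3     D   104    Kai      573
6     A    27   Hana      534
7     D    99    Jon      364
value_counts of grade:
grade
D    2
B    1
A    1
Name: count, dtype: int64
reset_index():
  grade  count
0     D      2
1     B      1
2     A      1
add column count_plus_10 = t['count'] + 10:
  grade  count  count_plus_10
0     D      2             12
1     B      1             11
2     A      1             11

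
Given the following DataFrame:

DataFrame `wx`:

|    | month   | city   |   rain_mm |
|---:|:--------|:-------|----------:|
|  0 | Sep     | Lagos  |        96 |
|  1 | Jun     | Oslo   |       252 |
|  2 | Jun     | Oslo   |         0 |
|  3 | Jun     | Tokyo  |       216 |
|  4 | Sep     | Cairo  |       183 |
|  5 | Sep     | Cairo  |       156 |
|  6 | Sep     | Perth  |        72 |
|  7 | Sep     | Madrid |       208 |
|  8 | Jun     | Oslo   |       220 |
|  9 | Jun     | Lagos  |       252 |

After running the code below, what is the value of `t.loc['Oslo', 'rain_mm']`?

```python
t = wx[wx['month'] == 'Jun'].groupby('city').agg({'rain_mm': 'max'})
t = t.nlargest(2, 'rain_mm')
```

filter rows where month == 'Jun':
  month   city  rain_mm
1   Jun   Oslo      252
2   Jun   Oslo        0
3   Jun  Tokyo      216
8   Jun   Oslo      220
9   Jun  Lagos      252
group by city, max of rain_mm:
       rain_mm
city          
Lagos      252
Oslo       252
Tokyo      216
take 2 rows with largest rain_mm:
       rain_mm
city          
Lagos      252
Oslo       252

252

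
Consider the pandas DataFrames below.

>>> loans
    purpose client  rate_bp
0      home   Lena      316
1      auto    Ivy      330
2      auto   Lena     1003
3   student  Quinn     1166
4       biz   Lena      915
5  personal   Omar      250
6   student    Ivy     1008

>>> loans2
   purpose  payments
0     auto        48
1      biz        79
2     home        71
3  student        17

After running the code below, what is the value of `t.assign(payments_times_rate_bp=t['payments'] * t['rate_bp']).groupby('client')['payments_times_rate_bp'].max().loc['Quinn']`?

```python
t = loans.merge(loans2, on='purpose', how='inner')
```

19822

merge on 'purpose' (how='inner') → 6 rows:
   purpose client  rate_bp  payments
0     home   Lena      316        71
1     auto    Ivy      330        48
2     auto   Lena     1003        48
3  student  Quinn     1166        17
4      biz   Lena      915        79
5  student    Ivy     1008        17
add column payments_times_rate_bp = t['payments'] * t['rate_bp']:
   purpose client  rate_bp  payments  payments_times_rate_bp
0     home   Lena      316        71                   22436
1     auto    Ivy      330        48                   15840
2     auto   Lena     1003        48                   48144
3  student  Quinn     1166        17                   19822
4      biz   Lena      915        79                   72285
5  student    Ivy     1008        17                   17136
group by client, max of payments_times_rate_bp:
client
Ivy      17136
Lena     72285
Quinn    19822
Name: payments_times_rate_bp, dtype: int64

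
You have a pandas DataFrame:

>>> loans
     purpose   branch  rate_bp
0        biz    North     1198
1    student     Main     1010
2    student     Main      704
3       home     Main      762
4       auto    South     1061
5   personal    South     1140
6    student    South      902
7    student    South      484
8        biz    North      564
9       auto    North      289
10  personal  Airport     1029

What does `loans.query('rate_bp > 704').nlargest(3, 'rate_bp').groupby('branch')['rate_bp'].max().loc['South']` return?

filter rows where rate_bp > 704:
     purpose   branch  rate_bp
0        biz    North     1198
1    student     Main     1010
3       home     Main      762
4       auto    South     1061
5   personal    South     1140
6    student    South      902
10  personal  Airport     1029
take 3 rows with largest rate_bp:
    purpose branch  rate_bp
0       biz  North     1198
5  personal  South     1140
4      auto  South     1061
group by branch, max of rate_bp:
branch
North    1198
South    1140
Name: rate_bp, dtype: int64
Taking the value at index 'South' gives 1140.

1140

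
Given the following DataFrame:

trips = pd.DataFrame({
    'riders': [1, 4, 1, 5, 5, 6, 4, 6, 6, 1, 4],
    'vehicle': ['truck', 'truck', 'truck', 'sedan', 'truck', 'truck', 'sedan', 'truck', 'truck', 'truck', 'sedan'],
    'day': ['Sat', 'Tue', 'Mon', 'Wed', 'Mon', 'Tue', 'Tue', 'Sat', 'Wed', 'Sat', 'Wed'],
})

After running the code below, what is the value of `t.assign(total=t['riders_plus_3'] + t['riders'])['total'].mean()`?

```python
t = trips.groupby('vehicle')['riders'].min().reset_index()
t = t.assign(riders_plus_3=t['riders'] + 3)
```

8.0

group by vehicle, min of riders:
vehicle
sedan    4
truck    1
Name: riders, dtype: int64
reset_index():
  vehicle  riders
0   sedan       4
1   truck       1
add column riders_plus_3 = t['riders'] + 3:
  vehicle  riders  riders_plus_3
0   sedan       4              7
1   truck       1              4
add column total = t['riders_plus_3'] + t['riders']:
  vehicle  riders  riders_plus_3  total
0   sedan       4              7     11
1   truck       1              4      5
Taking the mean of column 'total' gives 8.0.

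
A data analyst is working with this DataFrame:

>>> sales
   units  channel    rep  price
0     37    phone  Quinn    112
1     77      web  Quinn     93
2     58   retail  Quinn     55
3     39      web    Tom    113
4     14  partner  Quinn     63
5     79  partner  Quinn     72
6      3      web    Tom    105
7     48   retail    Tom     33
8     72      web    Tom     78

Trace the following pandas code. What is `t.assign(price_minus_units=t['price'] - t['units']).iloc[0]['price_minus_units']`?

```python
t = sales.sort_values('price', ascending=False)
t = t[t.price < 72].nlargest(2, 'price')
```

sort by price descending:
   units  channel    rep  price
3     39      web    Tom    113
0     37    phone  Quinn    112
6      3      web    Tom    105
1     77      web  Quinn     93
8     72      web    Tom     78
5     79  partner  Quinn     72
4     14  partner  Quinn     63
2     58   retail  Quinn     55
7     48   retail    Tom     33
filter rows where price < 72:
   units  channel    rep  price
4     14  partner  Quinn     63
2     58   retail  Quinn     55
7     48   retail    Tom     33
take 2 rows with largest price:
   units  channel    rep  price
4     14  partner  Quinn     63
2     58   retail  Quinn     55
add column price_minus_units = t['price'] - t['units']:
   units  channel    rep  price  price_minus_units
4     14  partner  Quinn     63                 49
2     58   retail  Quinn     55                 -3

49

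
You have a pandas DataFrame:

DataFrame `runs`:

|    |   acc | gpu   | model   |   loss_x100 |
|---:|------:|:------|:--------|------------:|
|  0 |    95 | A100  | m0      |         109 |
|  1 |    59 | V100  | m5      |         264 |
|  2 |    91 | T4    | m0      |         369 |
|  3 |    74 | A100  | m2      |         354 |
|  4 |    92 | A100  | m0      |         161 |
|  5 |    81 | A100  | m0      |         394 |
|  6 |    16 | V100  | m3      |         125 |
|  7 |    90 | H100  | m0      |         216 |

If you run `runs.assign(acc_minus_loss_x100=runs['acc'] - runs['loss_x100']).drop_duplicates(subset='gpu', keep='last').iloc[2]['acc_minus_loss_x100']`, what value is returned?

add column acc_minus_loss_x100 = runs['acc'] - runs['loss_x100']:
   acc   gpu model  loss_x100  acc_minus_loss_x100
0   95  A100    m0        109                  -14
1   59  V100    m5        264                 -205
2   91    T4    m0        369                 -278
3   74  A100    m2        354                 -280
4   92  A100    m0        161                  -69
5   81  A100    m0        394                 -313
6   16  V100    m3        125                 -109
7   90  H100    m0        216                 -126
drop duplicate gpu (keep=last):
   acc   gpu model  loss_x100  acc_minus_loss_x100
2   91    T4    m0        369                 -278
5   81  A100    m0        394                 -313
6   16  V100    m3        125                 -109
7   90  H100    m0        216                 -126
The value at position 2, column 'acc_minus_loss_x100' is -109.

-109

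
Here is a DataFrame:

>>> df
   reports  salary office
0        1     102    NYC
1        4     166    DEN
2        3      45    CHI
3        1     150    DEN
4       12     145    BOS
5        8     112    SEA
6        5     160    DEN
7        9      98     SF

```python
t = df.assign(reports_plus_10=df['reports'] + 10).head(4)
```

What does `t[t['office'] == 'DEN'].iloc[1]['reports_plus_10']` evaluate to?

add column reports_plus_10 = df['reports'] + 10:
   reports  salary office  reports_plus_10
0        1     102    NYC               11
1        4     166    DEN               14
2        3      45    CHI               13
3        1     150    DEN               11
4       12     145    BOS               22
5        8     112    SEA               18
6        5     160    DEN               15
7        9      98     SF               19
take first 4 rows:
   reports  salary office  reports_plus_10
0        1     102    NYC               11
1        4     166    DEN               14
2        3      45    CHI               13
3        1     150    DEN               11
filter rows where office == 'DEN':
   reports  salary office  reports_plus_10
1        4     166    DEN               14
3        1     150    DEN               11

11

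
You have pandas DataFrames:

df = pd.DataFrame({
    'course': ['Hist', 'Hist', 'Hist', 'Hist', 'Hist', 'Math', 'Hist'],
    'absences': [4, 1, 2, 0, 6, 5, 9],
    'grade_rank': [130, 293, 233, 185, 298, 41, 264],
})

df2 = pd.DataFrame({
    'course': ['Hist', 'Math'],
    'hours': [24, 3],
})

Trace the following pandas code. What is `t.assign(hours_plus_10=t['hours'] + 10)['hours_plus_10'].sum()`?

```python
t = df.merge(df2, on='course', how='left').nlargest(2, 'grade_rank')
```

68

merge on 'course' (how='left') → 7 rows:
  course  absences  grade_rank  hours
0   Hist         4         130     24
1   Hist         1         293     24
2   Hist         2         233     24
3   Hist         0         185     24
4   Hist         6         298     24
5   Math         5          41      3
6   Hist         9         264     24
take 2 rows with largest grade_rank:
  course  absences  grade_rank  hours
4   Hist         6         298     24
1   Hist         1         293     24
add column hours_plus_10 = t['hours'] + 10:
  course  absences  grade_rank  hours  hours_plus_10
4   Hist         6         298     24             34
1   Hist         1         293     24             34
Taking the sum of column 'hours_plus_10' gives 68.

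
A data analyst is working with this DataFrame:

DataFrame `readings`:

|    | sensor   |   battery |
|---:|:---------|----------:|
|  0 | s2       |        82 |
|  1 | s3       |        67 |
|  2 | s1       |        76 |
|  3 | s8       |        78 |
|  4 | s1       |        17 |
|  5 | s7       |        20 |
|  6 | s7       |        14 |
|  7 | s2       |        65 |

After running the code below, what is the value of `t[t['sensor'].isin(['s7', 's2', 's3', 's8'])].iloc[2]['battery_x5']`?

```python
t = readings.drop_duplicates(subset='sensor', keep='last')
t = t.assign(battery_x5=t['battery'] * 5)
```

drop duplicate sensor (keep=last):
  sensor  battery
1     s3       67
3     s8       78
4     s1       17
6     s7       14
7     s2       65
add column battery_x5 = t['battery'] * 5:
  sensor  battery  battery_x5
1     s3       67         335
3     s8       78         390
4     s1       17          85
6     s7       14          70
7     s2       65         325
filter rows where sensor in ['s7', 's2', 's3', 's8']:
  sensor  battery  battery_x5
1     s3       67         335
3     s8       78         390
6     s7       14          70
7     s2       65         325
The value at position 2, column 'battery_x5' is 70.

70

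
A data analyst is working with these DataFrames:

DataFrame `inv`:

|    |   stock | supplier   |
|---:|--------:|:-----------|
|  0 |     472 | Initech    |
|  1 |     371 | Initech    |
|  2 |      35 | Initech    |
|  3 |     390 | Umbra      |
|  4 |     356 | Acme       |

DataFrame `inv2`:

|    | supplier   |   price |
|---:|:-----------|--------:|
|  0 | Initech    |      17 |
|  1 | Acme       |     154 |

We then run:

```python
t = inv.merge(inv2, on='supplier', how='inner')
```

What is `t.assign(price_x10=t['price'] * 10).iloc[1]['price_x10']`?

merge on 'supplier' (how='inner') → 4 rows:
   stock supplier  price
0    472  Initech     17
1    371  Initech     17
2     35  Initech     17
3    356     Acme    154
add column price_x10 = t['price'] * 10:
   stock supplier  price  price_x10
0    472  Initech     17        170
1    371  Initech     17        170
2     35  Initech     17        170
3    356     Acme    154       1540

170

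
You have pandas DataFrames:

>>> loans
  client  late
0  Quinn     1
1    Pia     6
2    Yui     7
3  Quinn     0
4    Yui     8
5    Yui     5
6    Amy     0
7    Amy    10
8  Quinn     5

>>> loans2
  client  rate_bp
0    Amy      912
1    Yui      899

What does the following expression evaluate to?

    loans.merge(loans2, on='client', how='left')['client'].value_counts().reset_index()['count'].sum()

merge on 'client' (how='left') → 9 rows:
  client  late  rate_bp
0  Quinn     1      NaN
1    Pia     6      NaN
2    Yui     7    899.0
3  Quinn     0      NaN
4    Yui     8    899.0
5    Yui     5    899.0
6    Amy     0    912.0
7    Amy    10    912.0
8  Quinn     5      NaN
value_counts of client:
client
Quinn    3
Yui      3
Amy      2
Pia      1
Name: count, dtype: int64
reset_index():
  client  count
0  Quinn      3
1    Yui      3
2    Amy      2
3    Pia      1
Then the sum of column 'count': 9

9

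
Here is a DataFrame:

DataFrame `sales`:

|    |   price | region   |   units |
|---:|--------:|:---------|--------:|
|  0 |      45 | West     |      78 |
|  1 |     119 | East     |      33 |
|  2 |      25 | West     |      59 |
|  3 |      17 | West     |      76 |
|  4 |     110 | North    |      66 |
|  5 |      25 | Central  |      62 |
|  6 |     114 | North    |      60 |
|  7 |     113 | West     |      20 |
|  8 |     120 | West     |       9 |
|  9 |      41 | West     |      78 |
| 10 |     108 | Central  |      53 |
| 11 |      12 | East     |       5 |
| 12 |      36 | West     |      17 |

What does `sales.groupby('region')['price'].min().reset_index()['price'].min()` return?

group by region, min of price:
region
Central     25
East        12
North      110
West        17
Name: price, dtype: int64
reset_index():
    region  price
0  Central     25
1     East     12
2    North    110
3     West     17
So min() = 12.

12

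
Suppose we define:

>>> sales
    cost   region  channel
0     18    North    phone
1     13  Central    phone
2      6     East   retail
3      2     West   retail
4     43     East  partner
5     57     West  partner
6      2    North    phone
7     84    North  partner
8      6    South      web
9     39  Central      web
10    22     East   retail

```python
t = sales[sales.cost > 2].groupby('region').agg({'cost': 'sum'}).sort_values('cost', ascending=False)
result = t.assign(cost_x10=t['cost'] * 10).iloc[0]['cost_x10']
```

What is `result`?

1020

filter rows where cost > 2:
    cost   region  channel
0     18    North    phone
1     13  Central    phone
2      6     East   retail
4     43     East  partner
5     57     West  partner
7     84    North  partner
8      6    South      web
9     39  Central      web
10    22     East   retail
group by region, sum of cost:
         cost
region       
Central    52
East       71
North     102
South       6
West       57
sort by cost descending:
         cost
region       
North     102
East       71
West       57
Central    52
South       6
add column cost_x10 = t['cost'] * 10:
         cost  cost_x10
region                 
North     102      1020
East       71       710
West       57       570
Central    52       520
South       6        60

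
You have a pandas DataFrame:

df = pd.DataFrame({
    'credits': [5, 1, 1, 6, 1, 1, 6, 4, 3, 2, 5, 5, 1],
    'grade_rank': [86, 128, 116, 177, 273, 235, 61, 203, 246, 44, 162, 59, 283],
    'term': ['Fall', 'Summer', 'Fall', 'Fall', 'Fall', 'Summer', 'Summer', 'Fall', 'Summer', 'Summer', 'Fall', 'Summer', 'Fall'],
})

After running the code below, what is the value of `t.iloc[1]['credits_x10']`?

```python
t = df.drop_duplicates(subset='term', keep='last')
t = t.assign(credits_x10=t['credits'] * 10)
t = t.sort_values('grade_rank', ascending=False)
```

50

drop duplicate term (keep=last):
    credits  grade_rank    term
11        5          59  Summer
12        1         283    Fall
add column credits_x10 = t['credits'] * 10:
    credits  grade_rank    term  credits_x10
11        5          59  Summer           50
12        1         283    Fall           10
sort by grade_rank descending:
    credits  grade_rank    term  credits_x10
12        1         283    Fall           10
11        5          59  Summer           50
value at position 1, column 'credits_x10' → 50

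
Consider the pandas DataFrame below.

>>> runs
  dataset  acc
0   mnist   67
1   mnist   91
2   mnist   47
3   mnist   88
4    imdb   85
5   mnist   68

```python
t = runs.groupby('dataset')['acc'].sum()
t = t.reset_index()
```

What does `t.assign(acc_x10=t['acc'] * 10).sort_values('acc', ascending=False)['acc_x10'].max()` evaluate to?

group by dataset, sum of acc:
dataset
imdb      85
mnist    361
Name: acc, dtype: int64
reset_index():
  dataset  acc
0    imdb   85
1   mnist  361
add column acc_x10 = t['acc'] * 10:
  dataset  acc  acc_x10
0    imdb   85      850
1   mnist  361     3610
sort by acc descending:
  dataset  acc  acc_x10
1   mnist  361     3610
0    imdb   85      850
Reading off the max of column 'acc_x10', we get 3610.

3610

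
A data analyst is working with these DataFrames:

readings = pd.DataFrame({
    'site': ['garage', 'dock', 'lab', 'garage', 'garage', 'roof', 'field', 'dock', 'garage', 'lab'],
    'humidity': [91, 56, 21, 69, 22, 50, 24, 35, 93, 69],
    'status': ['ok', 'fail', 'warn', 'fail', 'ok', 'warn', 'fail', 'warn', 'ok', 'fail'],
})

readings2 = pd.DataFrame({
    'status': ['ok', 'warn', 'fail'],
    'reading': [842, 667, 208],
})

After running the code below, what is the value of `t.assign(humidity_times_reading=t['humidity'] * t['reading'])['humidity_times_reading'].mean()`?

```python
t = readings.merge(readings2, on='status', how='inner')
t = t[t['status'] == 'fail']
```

11336.0

merge on 'status' (how='inner') → 10 rows:
     site  humidity status  reading
0  garage        91     ok      842
1    dock        56   fail      208
2     lab        21   warn      667
3  garage        69   fail      208
4  garage        22     ok      842
5    roof        50   warn      667
6   field        24   fail      208
7    dock        35   warn      667
8  garage        93     ok      842
9     lab        69   fail      208
filter rows where status == 'fail':
     site  humidity status  reading
1    dock        56   fail      208
3  garage        69   fail      208
6   field        24   fail      208
9     lab        69   fail      208
add column humidity_times_reading = t['humidity'] * t['reading']:
     site  humidity status  reading  humidity_times_reading
1    dock        56   fail      208                   11648
3  garage        69   fail      208                   14352
6   field        24   fail      208                    4992
9     lab        69   fail      208                   14352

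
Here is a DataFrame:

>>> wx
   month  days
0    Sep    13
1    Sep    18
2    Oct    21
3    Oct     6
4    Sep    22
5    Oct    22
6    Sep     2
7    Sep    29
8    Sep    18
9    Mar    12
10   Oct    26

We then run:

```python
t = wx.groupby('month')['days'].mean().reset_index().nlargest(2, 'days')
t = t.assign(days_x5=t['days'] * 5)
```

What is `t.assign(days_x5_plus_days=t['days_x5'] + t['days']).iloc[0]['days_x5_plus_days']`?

group by month, mean of days:
month
Mar    12.00
Oct    18.75
Sep    17.00
Name: days, dtype: float64
reset_index():
  month   days
0   Mar  12.00
1   Oct  18.75
2   Sep  17.00
take 2 rows with largest days:
  month   days
1   Oct  18.75
2   Sep  17.00
add column days_x5 = t['days'] * 5:
  month   days  days_x5
1   Oct  18.75    93.75
2   Sep  17.00    85.00
add column days_x5_plus_days = t['days_x5'] + t['days']:
  month   days  days_x5  days_x5_plus_days
1   Oct  18.75    93.75              112.5
2   Sep  17.00    85.00              102.0
Reading off the value at position 0, column 'days_x5_plus_days', we get 112.5.

112.5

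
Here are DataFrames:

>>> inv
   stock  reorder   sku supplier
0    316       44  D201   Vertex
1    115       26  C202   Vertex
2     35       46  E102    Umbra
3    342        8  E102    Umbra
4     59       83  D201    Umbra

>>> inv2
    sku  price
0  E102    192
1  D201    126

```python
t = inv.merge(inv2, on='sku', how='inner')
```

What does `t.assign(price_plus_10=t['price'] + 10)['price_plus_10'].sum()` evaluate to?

merge on 'sku' (how='inner') → 4 rows:
   stock  reorder   sku supplier  price
0    316       44  D201   Vertex    126
1     35       46  E102    Umbra    192
2    342        8  E102    Umbra    192
3     59       83  D201    Umbra    126
add column price_plus_10 = t['price'] + 10:
   stock  reorder   sku supplier  price  price_plus_10
0    316       44  D201   Vertex    126            136
1     35       46  E102    Umbra    192            202
2    342        8  E102    Umbra    192            202
3     59       83  D201    Umbra    126            136

676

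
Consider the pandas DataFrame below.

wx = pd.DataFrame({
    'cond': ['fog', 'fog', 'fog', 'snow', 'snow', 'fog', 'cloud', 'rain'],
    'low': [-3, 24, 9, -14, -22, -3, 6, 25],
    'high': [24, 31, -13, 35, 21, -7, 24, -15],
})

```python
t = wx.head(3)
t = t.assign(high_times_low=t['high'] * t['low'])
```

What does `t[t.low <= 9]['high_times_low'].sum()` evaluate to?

-189

take first 3 rows:
  cond  low  high
0  fog   -3    24
1  fog   24    31
2  fog    9   -13
add column high_times_low = t['high'] * t['low']:
  cond  low  high  high_times_low
0  fog   -3    24             -72
1  fog   24    31             744
2  fog    9   -13            -117
filter rows where low <= 9:
  cond  low  high  high_times_low
0  fog   -3    24             -72
2  fog    9   -13            -117
sum of column 'high_times_low' → -189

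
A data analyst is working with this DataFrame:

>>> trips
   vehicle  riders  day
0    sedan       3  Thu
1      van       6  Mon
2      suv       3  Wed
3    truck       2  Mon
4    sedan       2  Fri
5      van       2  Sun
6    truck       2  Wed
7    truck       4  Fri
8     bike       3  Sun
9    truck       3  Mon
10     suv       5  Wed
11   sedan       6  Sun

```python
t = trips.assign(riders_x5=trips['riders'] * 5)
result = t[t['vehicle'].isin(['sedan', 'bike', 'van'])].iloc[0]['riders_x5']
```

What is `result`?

add column riders_x5 = trips['riders'] * 5:
   vehicle  riders  day  riders_x5
0    sedan       3  Thu         15
1      van       6  Mon         30
2      suv       3  Wed         15
3    truck       2  Mon         10
4    sedan       2  Fri         10
5      van       2  Sun         10
6    truck       2  Wed         10
7    truck       4  Fri         20
8     bike       3  Sun         15
9    truck       3  Mon         15
10     suv       5  Wed         25
11   sedan       6  Sun         30
filter rows where vehicle in ['sedan', 'bike', 'van']:
   vehicle  riders  day  riders_x5
0    sedan       3  Thu         15
1      van       6  Mon         30
4    sedan       2  Fri         10
5      van       2  Sun         10
8     bike       3  Sun         15
11   sedan       6  Sun         30
So iloc[0]['riders_x5'] = 15.

15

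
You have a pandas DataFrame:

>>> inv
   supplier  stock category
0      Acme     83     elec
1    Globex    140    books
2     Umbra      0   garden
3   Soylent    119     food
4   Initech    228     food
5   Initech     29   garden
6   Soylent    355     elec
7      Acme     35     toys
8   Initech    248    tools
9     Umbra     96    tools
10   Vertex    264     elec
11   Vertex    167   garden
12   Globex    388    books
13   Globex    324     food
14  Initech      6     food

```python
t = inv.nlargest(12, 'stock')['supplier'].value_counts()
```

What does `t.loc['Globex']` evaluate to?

3

take 12 rows with largest stock:
   supplier  stock category
12   Globex    388    books
6   Soylent    355     elec
13   Globex    324     food
10   Vertex    264     elec
8   Initech    248    tools
4   Initech    228     food
11   Vertex    167   garden
1    Globex    140    books
3   Soylent    119     food
9     Umbra     96    tools
0      Acme     83     elec
7      Acme     35     toys
value_counts of supplier:
supplier
Globex     3
Soylent    2
Vertex     2
Initech    2
Acme       2
Umbra      1
Name: count, dtype: int64
Hence 3.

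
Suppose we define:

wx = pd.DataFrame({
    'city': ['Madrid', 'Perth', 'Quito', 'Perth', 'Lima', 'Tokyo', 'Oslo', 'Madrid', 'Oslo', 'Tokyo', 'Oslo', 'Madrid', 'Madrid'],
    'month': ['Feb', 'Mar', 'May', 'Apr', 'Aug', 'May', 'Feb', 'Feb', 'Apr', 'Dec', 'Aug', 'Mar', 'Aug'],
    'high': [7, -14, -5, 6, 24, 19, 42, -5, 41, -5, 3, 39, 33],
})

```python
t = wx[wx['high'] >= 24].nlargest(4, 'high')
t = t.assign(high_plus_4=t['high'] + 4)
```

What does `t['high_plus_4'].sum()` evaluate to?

171

filter rows where high >= 24:
      city month  high
4     Lima   Aug    24
6     Oslo   Feb    42
8     Oslo   Apr    41
11  Madrid   Mar    39
12  Madrid   Aug    33
take 4 rows with largest high:
      city month  high
6     Oslo   Feb    42
8     Oslo   Apr    41
11  Madrid   Mar    39
12  Madrid   Aug    33
add column high_plus_4 = t['high'] + 4:
      city month  high  high_plus_4
6     Oslo   Feb    42           46
8     Oslo   Apr    41           45
11  Madrid   Mar    39           43
12  Madrid   Aug    33           37
sum of column 'high_plus_4' → 171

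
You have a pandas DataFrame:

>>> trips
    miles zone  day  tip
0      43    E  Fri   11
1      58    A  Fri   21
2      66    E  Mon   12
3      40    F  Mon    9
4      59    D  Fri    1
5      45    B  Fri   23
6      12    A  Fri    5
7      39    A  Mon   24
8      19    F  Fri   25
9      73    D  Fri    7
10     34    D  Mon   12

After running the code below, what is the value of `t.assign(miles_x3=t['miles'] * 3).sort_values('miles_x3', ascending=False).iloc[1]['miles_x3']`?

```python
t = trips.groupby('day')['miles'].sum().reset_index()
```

group by day, sum of miles:
day
Fri    309
Mon    179
Name: miles, dtype: int64
reset_index():
   day  miles
0  Fri    309
1  Mon    179
add column miles_x3 = t['miles'] * 3:
   day  miles  miles_x3
0  Fri    309       927
1  Mon    179       537
sort by miles_x3 descending:
   day  miles  miles_x3
0  Fri    309       927
1  Mon    179       537
Hence 537.

537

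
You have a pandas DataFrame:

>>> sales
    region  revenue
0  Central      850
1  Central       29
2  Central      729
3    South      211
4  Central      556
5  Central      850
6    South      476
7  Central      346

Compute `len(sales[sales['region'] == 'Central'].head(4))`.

4

filter rows where region == 'Central':
    region  revenue
0  Central      850
1  Central       29
2  Central      729
4  Central      556
5  Central      850
7  Central      346
take first 4 rows:
    region  revenue
0  Central      850
1  Central       29
2  Central      729
4  Central      556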